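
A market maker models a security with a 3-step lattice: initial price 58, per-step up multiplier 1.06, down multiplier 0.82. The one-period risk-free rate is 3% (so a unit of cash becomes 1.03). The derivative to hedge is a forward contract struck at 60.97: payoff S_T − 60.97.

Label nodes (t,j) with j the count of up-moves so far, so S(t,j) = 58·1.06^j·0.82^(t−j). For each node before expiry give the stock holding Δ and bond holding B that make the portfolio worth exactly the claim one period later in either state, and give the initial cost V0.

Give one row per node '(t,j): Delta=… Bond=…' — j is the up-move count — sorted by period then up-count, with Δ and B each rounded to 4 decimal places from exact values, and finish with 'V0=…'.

(0,0): Delta=1.0000 Bond=-55.7962
(1,0): Delta=1.0000 Bond=-57.4701
(1,1): Delta=1.0000 Bond=-57.4701
(2,0): Delta=1.0000 Bond=-59.1942
(2,1): Delta=1.0000 Bond=-59.1942
(2,2): Delta=1.0000 Bond=-59.1942
V0=2.2038

The replicating-portfolio and risk-neutral prices coincide; use p* = (1.03−0.82)/(1.06−0.82) = 0.8750 for the latter.
Payoff layer (t=3): V(3,0)=-28.9907, V(3,1)=-19.6308, V(3,2)=-7.5316, V(3,3)=8.1089
Node (2,0) S=38.9992: V=(p*·-19.6308+(1−p*)·-28.9907)/1.03=-20.1950; Δ=(-19.6308−-28.9907)/(41.3392−31.9793)=1.0000; B=V−Δ·S=-59.1942
Node (2,1) S=50.4136: V=(p*·-7.5316+(1−p*)·-19.6308)/1.03=-8.7806; Δ=(-7.5316−-19.6308)/(53.4384−41.3392)=1.0000; B=V−Δ·S=-59.1942
Node (2,2) S=65.1688: V=(p*·8.1089+(1−p*)·-7.5316)/1.03=5.9746; Δ=(8.1089−-7.5316)/(69.0789−53.4384)=1.0000; B=V−Δ·S=-59.1942
Node (1,0) S=47.5600: V=(p*·-8.7806+(1−p*)·-20.1950)/1.03=-9.9101; Δ=(-8.7806−-20.1950)/(50.4136−38.9992)=1.0000; B=V−Δ·S=-57.4701
Node (1,1) S=61.4800: V=(p*·5.9746+(1−p*)·-8.7806)/1.03=4.0099; Δ=(5.9746−-8.7806)/(65.1688−50.4136)=1.0000; B=V−Δ·S=-57.4701
Node (0,0) S=58.0000: V=(p*·4.0099+(1−p*)·-9.9101)/1.03=2.2038; Δ=(4.0099−-9.9101)/(61.4800−47.5600)=1.0000; B=V−Δ·S=-55.7962
Root portfolio cost Δ·58+B reproduces V0=2.2038.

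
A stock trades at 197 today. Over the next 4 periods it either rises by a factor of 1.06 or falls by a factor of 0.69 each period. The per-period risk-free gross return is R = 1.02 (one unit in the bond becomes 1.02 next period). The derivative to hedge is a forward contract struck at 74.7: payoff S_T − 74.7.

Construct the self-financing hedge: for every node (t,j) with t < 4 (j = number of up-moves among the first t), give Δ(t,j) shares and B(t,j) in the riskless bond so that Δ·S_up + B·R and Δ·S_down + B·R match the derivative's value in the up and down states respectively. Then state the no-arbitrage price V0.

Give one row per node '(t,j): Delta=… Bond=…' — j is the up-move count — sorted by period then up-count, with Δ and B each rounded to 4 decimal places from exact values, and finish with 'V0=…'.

Risk-neutral probability p* = (R−d)/(u−d) = (1.02−0.69)/(1.06−0.69) = 0.8919.
Terminal values V(4,·): V(4,0)=-30.0458, V(4,1)=-6.1008, V(4,2)=30.6844, V(4,3)=87.1948, V(4,4)=174.0080
Node (3,0) S=64.7163: V=(p*·-6.1008+(1−p*)·-30.0458)/1.02=-8.5190; Δ=(-6.1008−-30.0458)/(68.5992−44.6542)=1.0000; B=V−Δ·S=-73.2353
Node (3,1) S=99.4192: V=(p*·30.6844+(1−p*)·-6.1008)/1.02=26.1839; Δ=(30.6844−-6.1008)/(105.3844−68.5992)=1.0000; B=V−Δ·S=-73.2353
Node (3,2) S=152.7309: V=(p*·87.1948+(1−p*)·30.6844)/1.02=79.4957; Δ=(87.1948−30.6844)/(161.8948−105.3844)=1.0000; B=V−Δ·S=-73.2353
Node (3,3) S=234.6302: V=(p*·174.0080+(1−p*)·87.1948)/1.02=161.3949; Δ=(174.0080−87.1948)/(248.7080−161.8948)=1.0000; B=V−Δ·S=-73.2353
Node (2,0) S=93.7917: V=(p*·26.1839+(1−p*)·-8.5190)/1.02=21.9924; Δ=(26.1839−-8.5190)/(99.4192−64.7163)=1.0000; B=V−Δ·S=-71.7993
Node (2,1) S=144.0858: V=(p*·79.4957+(1−p*)·26.1839)/1.02=72.2865; Δ=(79.4957−26.1839)/(152.7309−99.4192)=1.0000; B=V−Δ·S=-71.7993
Node (2,2) S=221.3492: V=(p*·161.3949+(1−p*)·79.4957)/1.02=149.5499; Δ=(161.3949−79.4957)/(234.6302−152.7309)=1.0000; B=V−Δ·S=-71.7993
Node (1,0) S=135.9300: V=(p*·72.2865+(1−p*)·21.9924)/1.02=65.5385; Δ=(72.2865−21.9924)/(144.0858−93.7917)=1.0000; B=V−Δ·S=-70.3915
Node (1,1) S=208.8200: V=(p*·149.5499+(1−p*)·72.2865)/1.02=138.4285; Δ=(149.5499−72.2865)/(221.3492−144.0858)=1.0000; B=V−Δ·S=-70.3915
Node (0,0) S=197.0000: V=(p*·138.4285+(1−p*)·65.5385)/1.02=127.9887; Δ=(138.4285−65.5385)/(208.8200−135.9300)=1.0000; B=V−Δ·S=-69.0113
The time-0 hedge costs 127.9887, which is the no-arbitrage price.

(0,0): Delta=1.0000 Bond=-69.0113
(1,0): Delta=1.0000 Bond=-70.3915
(1,1): Delta=1.0000 Bond=-70.3915
(2,0): Delta=1.0000 Bond=-71.7993
(2,1): Delta=1.0000 Bond=-71.7993
(2,2): Delta=1.0000 Bond=-71.7993
(3,0): Delta=1.0000 Bond=-73.2353
(3,1): Delta=1.0000 Bond=-73.2353
(3,2): Delta=1.0000 Bond=-73.2353
(3,3): Delta=1.0000 Bond=-73.2353
V0=127.9887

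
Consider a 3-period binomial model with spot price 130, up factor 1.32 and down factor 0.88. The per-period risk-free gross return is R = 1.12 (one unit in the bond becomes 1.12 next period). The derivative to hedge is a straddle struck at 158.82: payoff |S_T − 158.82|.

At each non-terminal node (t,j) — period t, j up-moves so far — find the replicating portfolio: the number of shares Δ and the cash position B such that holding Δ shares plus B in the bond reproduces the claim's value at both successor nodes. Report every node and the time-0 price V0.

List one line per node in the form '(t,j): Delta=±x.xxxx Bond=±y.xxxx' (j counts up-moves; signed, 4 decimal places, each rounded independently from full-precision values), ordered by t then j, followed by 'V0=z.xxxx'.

(0,0): Delta=0.3865 Bond=-11.4141
(1,0): Delta=-0.2161 Bond=56.1490
(1,1): Delta=0.7212 Bond=-70.2278
(2,0): Delta=-1.0000 Bond=141.8036
(2,1): Delta=0.2194 Bond=-2.8770
(2,2): Delta=1.0000 Bond=-141.8036
V0=38.8255

Since d<R<u, set p* = (R−d)/(u−d) = 0.5455; price each node as the discounted p*-expectation of its children.
At expiry t=3: V(3,0)=70.2286, V(3,1)=25.9330, V(3,2)=40.5106, V(3,3)=140.1758
  t=2,j=0: stock 100.6720 → up 132.8870 (V=25.9330), down 88.5914 (V=70.2286). Price 41.1316; hedge Δ=-1.0000, bond B=141.8036.
  t=2,j=1: stock 151.0080 → up 199.3306 (V=40.5106), down 132.8870 (V=25.9330). Price 30.2539; hedge Δ=0.2194, bond B=-2.8770.
  t=2,j=2: stock 226.5120 → up 298.9958 (V=140.1758), down 199.3306 (V=40.5106). Price 84.7084; hedge Δ=1.0000, bond B=-141.8036.
  t=1,j=0: stock 114.4000 → up 151.0080 (V=30.2539), down 100.6720 (V=41.1316). Price 31.4271; hedge Δ=-0.2161, bond B=56.1490.
  t=1,j=1: stock 171.6000 → up 226.5120 (V=84.7084), down 151.0080 (V=30.2539). Price 53.5325; hedge Δ=0.7212, bond B=-70.2278.
  t=0,j=0: stock 130.0000 → up 171.6000 (V=53.5325), down 114.4000 (V=31.4271). Price 38.8255; hedge Δ=0.3865, bond B=-11.4141.
Root portfolio cost Δ·130+B reproduces V0=38.8255.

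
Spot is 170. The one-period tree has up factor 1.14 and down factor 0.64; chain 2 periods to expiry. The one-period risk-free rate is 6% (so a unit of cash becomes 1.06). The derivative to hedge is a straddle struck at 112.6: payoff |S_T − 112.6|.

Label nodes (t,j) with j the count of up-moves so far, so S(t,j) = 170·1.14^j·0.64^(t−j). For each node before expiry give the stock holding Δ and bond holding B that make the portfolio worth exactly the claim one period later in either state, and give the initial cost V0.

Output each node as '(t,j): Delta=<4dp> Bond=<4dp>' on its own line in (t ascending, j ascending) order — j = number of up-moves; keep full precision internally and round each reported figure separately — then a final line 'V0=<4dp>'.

(0,0): Delta=0.8474 Bond=-72.3127
(1,0): Delta=-0.5797 Bond=78.6171
(1,1): Delta=1.0000 Bond=-106.2264
V0=71.7444

Risk-neutral probability p* = (R−d)/(u−d) = (1.06−0.64)/(1.14−0.64) = 0.8400.
Payoff layer (t=2): V(2,0)=42.9680, V(2,1)=11.4320, V(2,2)=108.3320
(1,0): S=108.8000. Δ = (V_up−V_dn)/(S_up−S_dn) = (11.4320−42.9680)/(124.0320−69.6320) = -0.5797. V = [p*·11.4320 + (1−p*)·42.9680]/1.06 = 15.5451. B = V − Δ·S = 78.6171.
(1,1): S=193.8000. Δ = (V_up−V_dn)/(S_up−S_dn) = (108.3320−11.4320)/(220.9320−124.0320) = 1.0000. V = [p*·108.3320 + (1−p*)·11.4320]/1.06 = 87.5736. B = V − Δ·S = -106.2264.
(0,0): S=170.0000. Δ = (V_up−V_dn)/(S_up−S_dn) = (87.5736−15.5451)/(193.8000−108.8000) = 0.8474. V = [p*·87.5736 + (1−p*)·15.5451]/1.06 = 71.7444. B = V − Δ·S = -72.3127.
The time-0 hedge costs 71.7444, which is the no-arbitrage price.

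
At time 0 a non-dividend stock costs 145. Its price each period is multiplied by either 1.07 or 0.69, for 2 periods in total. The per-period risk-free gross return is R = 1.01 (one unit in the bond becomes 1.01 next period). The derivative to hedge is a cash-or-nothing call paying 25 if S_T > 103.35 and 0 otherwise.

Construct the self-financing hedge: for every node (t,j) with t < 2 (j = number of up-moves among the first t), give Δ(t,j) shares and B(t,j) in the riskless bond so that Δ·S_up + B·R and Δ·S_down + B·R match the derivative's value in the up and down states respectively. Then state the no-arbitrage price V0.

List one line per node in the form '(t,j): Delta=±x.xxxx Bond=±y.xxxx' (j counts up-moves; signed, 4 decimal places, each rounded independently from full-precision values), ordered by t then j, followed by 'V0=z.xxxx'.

(0,0): Delta=0.0709 Bond=13.6115
(1,0): Delta=0.6576 Bond=-44.9453
(1,1): Delta=0.0000 Bond=24.7525
V0=23.8964

Under the risk-neutral measure, an up-move has probability p* = (R−d)/(u−d) = 0.8421 and values discount at R = 1.01.
Payoff layer (t=2): V(2,0)=0.0000, V(2,1)=25.0000, V(2,2)=25.0000
(1,0): S=100.0500. Δ = (V_up−V_dn)/(S_up−S_dn) = (25.0000−0.0000)/(107.0535−69.0345) = 0.6576. V = [p*·25.0000 + (1−p*)·0.0000]/1.01 = 20.8442. B = V − Δ·S = -44.9453.
(1,1): S=155.1500. Δ = (V_up−V_dn)/(S_up−S_dn) = (25.0000−25.0000)/(166.0105−107.0535) = 0.0000. V = [p*·25.0000 + (1−p*)·25.0000]/1.01 = 24.7525. B = V − Δ·S = 24.7525.
(0,0): S=145.0000. Δ = (V_up−V_dn)/(S_up−S_dn) = (24.7525−20.8442)/(155.1500−100.0500) = 0.0709. V = [p*·24.7525 + (1−p*)·20.8442]/1.01 = 23.8964. B = V − Δ·S = 13.6115.
Root portfolio cost Δ·145+B reproduces V0=23.8964.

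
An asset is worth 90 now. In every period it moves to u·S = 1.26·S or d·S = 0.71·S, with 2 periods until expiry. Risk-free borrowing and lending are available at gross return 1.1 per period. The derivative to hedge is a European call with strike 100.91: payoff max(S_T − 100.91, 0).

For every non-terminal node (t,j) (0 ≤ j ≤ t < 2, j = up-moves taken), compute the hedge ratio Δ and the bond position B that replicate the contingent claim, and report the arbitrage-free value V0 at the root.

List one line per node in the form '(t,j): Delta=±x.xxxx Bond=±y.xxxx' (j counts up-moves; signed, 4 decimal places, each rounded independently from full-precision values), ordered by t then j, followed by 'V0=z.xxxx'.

Risk-neutral probability p* = (R−d)/(u−d) = (1.1−0.71)/(1.26−0.71) = 0.7091.
Payoff layer (t=2): V(2,0)=0.0000, V(2,1)=0.0000, V(2,2)=41.9740
(1,0): S=63.9000. Δ = (V_up−V_dn)/(S_up−S_dn) = (0.0000−0.0000)/(80.5140−45.3690) = 0.0000. V = [p*·0.0000 + (1−p*)·0.0000]/1.1 = 0.0000. B = V − Δ·S = 0.0000.
(1,1): S=113.4000. Δ = (V_up−V_dn)/(S_up−S_dn) = (41.9740−0.0000)/(142.8840−80.5140) = 0.6730. V = [p*·41.9740 + (1−p*)·0.0000]/1.1 = 27.0576. B = V − Δ·S = -49.2587.
(0,0): S=90.0000. Δ = (V_up−V_dn)/(S_up−S_dn) = (27.0576−0.0000)/(113.4000−63.9000) = 0.5466. V = [p*·27.0576 + (1−p*)·0.0000]/1.1 = 17.4421. B = V − Δ·S = -31.7536.
The time-0 hedge costs 17.4421, which is the no-arbitrage price.

(0,0): Delta=0.5466 Bond=-31.7536
(1,0): Delta=0.0000 Bond=0.0000
(1,1): Delta=0.6730 Bond=-49.2587
V0=17.4421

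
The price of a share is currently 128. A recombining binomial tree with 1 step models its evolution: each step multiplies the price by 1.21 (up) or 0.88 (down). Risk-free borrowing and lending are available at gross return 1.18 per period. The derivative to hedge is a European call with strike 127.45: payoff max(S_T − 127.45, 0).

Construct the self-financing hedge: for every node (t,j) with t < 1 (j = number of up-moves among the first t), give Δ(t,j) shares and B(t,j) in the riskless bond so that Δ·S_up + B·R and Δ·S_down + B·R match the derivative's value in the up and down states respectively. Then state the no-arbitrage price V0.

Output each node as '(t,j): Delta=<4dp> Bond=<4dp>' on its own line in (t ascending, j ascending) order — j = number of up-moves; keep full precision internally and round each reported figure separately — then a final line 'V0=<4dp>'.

(0,0): Delta=0.6494 Bond=-61.9887
V0=21.1325

Risk-neutral probability p* = (R−d)/(u−d) = (1.18−0.88)/(1.21−0.88) = 0.9091.
At expiry t=1: V(1,0)=0.0000, V(1,1)=27.4300
  t=0,j=0: stock 128.0000 → up 154.8800 (V=27.4300), down 112.6400 (V=0.0000). Price 21.1325; hedge Δ=0.6494, bond B=-61.9887.
Self-financing check: at every node Δ·S+B equals the discounted successor values.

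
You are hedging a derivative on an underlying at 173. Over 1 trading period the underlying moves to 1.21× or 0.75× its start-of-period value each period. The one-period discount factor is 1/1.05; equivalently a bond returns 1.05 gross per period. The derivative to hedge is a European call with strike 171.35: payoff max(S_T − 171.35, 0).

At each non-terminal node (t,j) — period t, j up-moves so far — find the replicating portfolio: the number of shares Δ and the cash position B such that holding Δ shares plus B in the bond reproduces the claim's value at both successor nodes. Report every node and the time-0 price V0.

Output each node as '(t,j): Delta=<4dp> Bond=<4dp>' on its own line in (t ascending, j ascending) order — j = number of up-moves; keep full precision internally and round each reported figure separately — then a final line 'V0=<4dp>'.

(0,0): Delta=0.4773 Bond=-58.9752
V0=23.5901

No-arbitrage ⇒ martingale measure with p* = (R−d)/(u−d) = 0.6522.
At expiry t=1: V(1,0)=0.0000, V(1,1)=37.9800
(0,0): S=173.0000. Δ = (V_up−V_dn)/(S_up−S_dn) = (37.9800−0.0000)/(209.3300−129.7500) = 0.4773. V = [p*·37.9800 + (1−p*)·0.0000]/1.05 = 23.5901. B = V − Δ·S = -58.9752.
Root portfolio cost Δ·173+B reproduces V0=23.5901.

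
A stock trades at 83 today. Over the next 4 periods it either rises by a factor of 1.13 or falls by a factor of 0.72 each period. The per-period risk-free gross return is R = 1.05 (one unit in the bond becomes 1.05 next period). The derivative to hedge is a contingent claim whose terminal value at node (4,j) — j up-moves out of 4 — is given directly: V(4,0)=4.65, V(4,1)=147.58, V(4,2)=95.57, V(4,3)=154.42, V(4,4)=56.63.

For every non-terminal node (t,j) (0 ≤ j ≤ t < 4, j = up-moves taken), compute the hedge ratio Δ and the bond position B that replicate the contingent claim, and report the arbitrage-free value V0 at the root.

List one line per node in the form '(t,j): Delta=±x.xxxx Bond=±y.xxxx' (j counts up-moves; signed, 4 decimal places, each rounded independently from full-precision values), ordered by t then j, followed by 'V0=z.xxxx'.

(0,0): Delta=-0.8223 Bond=154.0480
(1,0): Delta=1.0080 Bond=52.3709
(1,1): Delta=-1.1050 Bond=188.2666
(2,0): Delta=-0.7543 Bond=130.8200
(2,1): Delta=1.2803 Bond=36.6063
(2,2): Delta=-1.4734 Bond=236.7280
(3,0): Delta=11.2529 Bond=-234.6181
(3,1): Delta=-2.6090 Bond=227.5377
(3,2): Delta=1.8810 Bond=-7.4060
(3,3): Delta=-1.9916 Bond=310.6179
V0=85.7993

Since d<R<u, set p* = (R−d)/(u−d) = 0.8049; price each node as the discounted p*-expectation of its children.
At expiry t=4: V(4,0)=4.6500, V(4,1)=147.5800, V(4,2)=95.5700, V(4,3)=154.4200, V(4,4)=56.6300
Node (3,0) S=30.9796: V=(p*·147.5800+(1−p*)·4.6500)/1.05=113.9916; Δ=(147.5800−4.6500)/(35.0069−22.3053)=11.2529; B=V−Δ·S=-234.6181
Node (3,1) S=48.6207: V=(p*·95.5700+(1−p*)·147.5800)/1.05=100.6841; Δ=(95.5700−147.5800)/(54.9414−35.0069)=-2.6090; B=V−Δ·S=227.5377
Node (3,2) S=76.3075: V=(p*·154.4200+(1−p*)·95.5700)/1.05=136.1305; Δ=(154.4200−95.5700)/(86.2275−54.9414)=1.8810; B=V−Δ·S=-7.4060
Node (3,3) S=119.7605: V=(p*·56.6300+(1−p*)·154.4200)/1.05=72.1057; Δ=(56.6300−154.4200)/(135.3293−86.2275)=-1.9916; B=V−Δ·S=310.6179
Node (2,0) S=43.0272: V=(p*·100.6841+(1−p*)·113.9916)/1.05=98.3626; Δ=(100.6841−113.9916)/(48.6207−30.9796)=-0.7543; B=V−Δ·S=130.8200
Node (2,1) S=67.5288: V=(p*·136.1305+(1−p*)·100.6841)/1.05=123.0611; Δ=(136.1305−100.6841)/(76.3075−48.6207)=1.2803; B=V−Δ·S=36.6063
Node (2,2) S=105.9827: V=(p*·72.1057+(1−p*)·136.1305)/1.05=80.5699; Δ=(72.1057−136.1305)/(119.7605−76.3075)=-1.4734; B=V−Δ·S=236.7280
Node (1,0) S=59.7600: V=(p*·123.0611+(1−p*)·98.3626)/1.05=112.6113; Δ=(123.0611−98.3626)/(67.5288−43.0272)=1.0080; B=V−Δ·S=52.3709
Node (1,1) S=93.7900: V=(p*·80.5699+(1−p*)·123.0611)/1.05=84.6294; Δ=(80.5699−123.0611)/(105.9827−67.5288)=-1.1050; B=V−Δ·S=188.2666
Node (0,0) S=83.0000: V=(p*·84.6294+(1−p*)·112.6113)/1.05=85.7993; Δ=(84.6294−112.6113)/(93.7900−59.7600)=-0.8223; B=V−Δ·S=154.0480
Self-financing check: at every node Δ·S+B equals the discounted successor values.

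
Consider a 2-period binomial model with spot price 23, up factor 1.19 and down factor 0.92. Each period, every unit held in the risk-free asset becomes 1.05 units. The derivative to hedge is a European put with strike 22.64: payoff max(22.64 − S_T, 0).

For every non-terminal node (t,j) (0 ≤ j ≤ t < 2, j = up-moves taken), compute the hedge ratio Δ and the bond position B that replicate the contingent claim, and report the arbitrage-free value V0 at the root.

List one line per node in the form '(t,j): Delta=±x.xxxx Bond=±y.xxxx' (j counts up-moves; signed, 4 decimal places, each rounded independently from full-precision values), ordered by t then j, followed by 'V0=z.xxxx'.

Under the risk-neutral measure, an up-move has probability p* = (R−d)/(u−d) = 0.4815 and values discount at R = 1.05.
Payoff layer (t=2): V(2,0)=3.1728, V(2,1)=0.0000, V(2,2)=0.0000
Node (1,0) S=21.1600: V=(p*·0.0000+(1−p*)·3.1728)/1.05=1.5668; Δ=(0.0000−3.1728)/(25.1804−19.4672)=-0.5553; B=V−Δ·S=13.3179
Node (1,1) S=27.3700: V=(p*·0.0000+(1−p*)·0.0000)/1.05=0.0000; Δ=(0.0000−0.0000)/(32.5703−25.1804)=0.0000; B=V−Δ·S=0.0000
Node (0,0) S=23.0000: V=(p*·0.0000+(1−p*)·1.5668)/1.05=0.7737; Δ=(0.0000−1.5668)/(27.3700−21.1600)=-0.2523; B=V−Δ·S=6.5768
Self-financing check: at every node Δ·S+B equals the discounted successor values.

(0,0): Delta=-0.2523 Bond=6.5768
(1,0): Delta=-0.5553 Bond=13.3179
(1,1): Delta=0.0000 Bond=0.0000
V0=0.7737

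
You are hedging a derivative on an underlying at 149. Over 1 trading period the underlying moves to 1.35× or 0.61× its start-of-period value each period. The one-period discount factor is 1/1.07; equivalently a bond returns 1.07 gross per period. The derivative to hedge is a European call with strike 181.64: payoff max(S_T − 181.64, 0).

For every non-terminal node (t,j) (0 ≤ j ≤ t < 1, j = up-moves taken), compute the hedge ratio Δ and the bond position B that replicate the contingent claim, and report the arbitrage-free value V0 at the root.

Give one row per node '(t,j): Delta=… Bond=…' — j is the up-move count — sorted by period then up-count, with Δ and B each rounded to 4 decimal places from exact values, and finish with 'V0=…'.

(0,0): Delta=0.1769 Bond=-15.0304
V0=11.3344

Risk-neutral probability p* = (R−d)/(u−d) = (1.07−0.61)/(1.35−0.61) = 0.6216.
At expiry t=1: V(1,0)=0.0000, V(1,1)=19.5100
Node (0,0) S=149.0000: V=(p*·19.5100+(1−p*)·0.0000)/1.07=11.3344; Δ=(19.5100−0.0000)/(201.1500−90.8900)=0.1769; B=V−Δ·S=-15.0304
Self-financing check: at every node Δ·S+B equals the discounted successor values.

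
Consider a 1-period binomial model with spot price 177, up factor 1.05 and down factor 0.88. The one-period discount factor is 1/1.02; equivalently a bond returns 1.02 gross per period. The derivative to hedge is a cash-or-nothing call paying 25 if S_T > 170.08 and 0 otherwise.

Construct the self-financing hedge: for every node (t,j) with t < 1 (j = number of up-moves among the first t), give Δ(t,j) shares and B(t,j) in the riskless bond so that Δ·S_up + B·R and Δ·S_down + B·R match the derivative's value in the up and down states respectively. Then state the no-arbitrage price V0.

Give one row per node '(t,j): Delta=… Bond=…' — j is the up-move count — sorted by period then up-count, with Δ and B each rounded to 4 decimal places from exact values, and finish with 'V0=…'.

(0,0): Delta=0.8308 Bond=-126.8743
V0=20.1845

Under the risk-neutral measure, an up-move has probability p* = (R−d)/(u−d) = 0.8235 and values discount at R = 1.02.
At expiry t=1: V(1,0)=0.0000, V(1,1)=25.0000
Node (0,0) S=177.0000: V=(p*·25.0000+(1−p*)·0.0000)/1.02=20.1845; Δ=(25.0000−0.0000)/(185.8500−155.7600)=0.8308; B=V−Δ·S=-126.8743
The time-0 hedge costs 20.1845, which is the no-arbitrage price.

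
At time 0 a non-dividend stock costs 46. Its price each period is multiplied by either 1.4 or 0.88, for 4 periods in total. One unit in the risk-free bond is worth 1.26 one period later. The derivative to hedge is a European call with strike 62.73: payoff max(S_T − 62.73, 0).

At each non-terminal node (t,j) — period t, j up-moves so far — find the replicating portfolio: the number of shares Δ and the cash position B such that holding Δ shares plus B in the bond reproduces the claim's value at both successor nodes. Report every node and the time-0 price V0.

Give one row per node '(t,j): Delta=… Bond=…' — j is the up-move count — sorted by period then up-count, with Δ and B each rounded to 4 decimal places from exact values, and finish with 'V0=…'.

Under the risk-neutral measure, an up-move has probability p* = (R−d)/(u−d) = 0.7308 and values discount at R = 1.26.
Terminal values V(4,·): V(4,0)=0.0000, V(4,1)=0.0000, V(4,2)=7.0899, V(4,3)=48.3471, V(4,4)=113.9836
(3,0): S=31.3477. Δ = (V_up−V_dn)/(S_up−S_dn) = (0.0000−0.0000)/(43.8868−27.5860) = 0.0000. V = [p*·0.0000 + (1−p*)·0.0000]/1.26 = 0.0000. B = V − Δ·S = 0.0000.
(3,1): S=49.8714. Δ = (V_up−V_dn)/(S_up−S_dn) = (7.0899−0.0000)/(69.8199−43.8868) = 0.2734. V = [p*·7.0899 + (1−p*)·0.0000]/1.26 = 4.1120. B = V − Δ·S = -9.5225.
(3,2): S=79.3408. Δ = (V_up−V_dn)/(S_up−S_dn) = (48.3471−7.0899)/(111.0771−69.8199) = 1.0000. V = [p*·48.3471 + (1−p*)·7.0899]/1.26 = 29.5551. B = V − Δ·S = -49.7857.
(3,3): S=126.2240. Δ = (V_up−V_dn)/(S_up−S_dn) = (113.9836−48.3471)/(176.7136−111.0771) = 1.0000. V = [p*·113.9836 + (1−p*)·48.3471]/1.26 = 76.4383. B = V − Δ·S = -49.7857.
(2,0): S=35.6224. Δ = (V_up−V_dn)/(S_up−S_dn) = (4.1120−0.0000)/(49.8714−31.3477) = 0.2220. V = [p*·4.1120 + (1−p*)·0.0000]/1.26 = 2.3848. B = V − Δ·S = -5.5228.
(2,1): S=56.6720. Δ = (V_up−V_dn)/(S_up−S_dn) = (29.5551−4.1120)/(79.3408−49.8714) = 0.8634. V = [p*·29.5551 + (1−p*)·4.1120]/1.26 = 18.0199. B = V − Δ·S = -30.9092.
(2,2): S=90.1600. Δ = (V_up−V_dn)/(S_up−S_dn) = (76.4383−29.5551)/(126.2240−79.3408) = 1.0000. V = [p*·76.4383 + (1−p*)·29.5551]/1.26 = 50.6475. B = V − Δ·S = -39.5125.
(1,0): S=40.4800. Δ = (V_up−V_dn)/(S_up−S_dn) = (18.0199−2.3848)/(56.6720−35.6224) = 0.7428. V = [p*·18.0199 + (1−p*)·2.3848]/1.26 = 10.9607. B = V − Δ·S = -19.1067.
(1,1): S=64.4000. Δ = (V_up−V_dn)/(S_up−S_dn) = (50.6475−18.0199)/(90.1600−56.6720) = 0.9743. V = [p*·50.6475 + (1−p*)·18.0199]/1.26 = 33.2247. B = V − Δ·S = -29.5208.
(0,0): S=46.0000. Δ = (V_up−V_dn)/(S_up−S_dn) = (33.2247−10.9607)/(64.4000−40.4800) = 0.9308. V = [p*·33.2247 + (1−p*)·10.9607]/1.26 = 21.6116. B = V − Δ·S = -21.2040.
Root portfolio cost Δ·46+B reproduces V0=21.6116.

(0,0): Delta=0.9308 Bond=-21.2040
(1,0): Delta=0.7428 Bond=-19.1067
(1,1): Delta=0.9743 Bond=-29.5208
(2,0): Delta=0.2220 Bond=-5.5228
(2,1): Delta=0.8634 Bond=-30.9092
(2,2): Delta=1.0000 Bond=-39.5125
(3,0): Delta=0.0000 Bond=0.0000
(3,1): Delta=0.2734 Bond=-9.5225
(3,2): Delta=1.0000 Bond=-49.7857
(3,3): Delta=1.0000 Bond=-49.7857
V0=21.6116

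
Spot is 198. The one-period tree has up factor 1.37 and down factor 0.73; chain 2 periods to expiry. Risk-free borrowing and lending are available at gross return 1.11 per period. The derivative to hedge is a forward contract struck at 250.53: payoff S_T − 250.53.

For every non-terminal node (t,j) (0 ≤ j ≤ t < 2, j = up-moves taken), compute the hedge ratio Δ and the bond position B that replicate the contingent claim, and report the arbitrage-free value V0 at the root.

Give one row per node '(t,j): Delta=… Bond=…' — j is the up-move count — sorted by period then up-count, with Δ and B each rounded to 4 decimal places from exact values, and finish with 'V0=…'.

(0,0): Delta=1.0000 Bond=-203.3358
(1,0): Delta=1.0000 Bond=-225.7027
(1,1): Delta=1.0000 Bond=-225.7027
V0=-5.3358

Under the risk-neutral measure, an up-move has probability p* = (R−d)/(u−d) = 0.5938 and values discount at R = 1.11.
Payoff layer (t=2): V(2,0)=-145.0158, V(2,1)=-52.5102, V(2,2)=121.0962
  t=1,j=0: stock 144.5400 → up 198.0198 (V=-52.5102), down 105.5142 (V=-145.0158). Price -81.1627; hedge Δ=1.0000, bond B=-225.7027.
  t=1,j=1: stock 271.2600 → up 371.6262 (V=121.0962), down 198.0198 (V=-52.5102). Price 45.5573; hedge Δ=1.0000, bond B=-225.7027.
  t=0,j=0: stock 198.0000 → up 271.2600 (V=45.5573), down 144.5400 (V=-81.1627). Price -5.3358; hedge Δ=1.0000, bond B=-203.3358.
Check: Δ(0,0)·S0 + B(0,0) = -5.3358 = V0.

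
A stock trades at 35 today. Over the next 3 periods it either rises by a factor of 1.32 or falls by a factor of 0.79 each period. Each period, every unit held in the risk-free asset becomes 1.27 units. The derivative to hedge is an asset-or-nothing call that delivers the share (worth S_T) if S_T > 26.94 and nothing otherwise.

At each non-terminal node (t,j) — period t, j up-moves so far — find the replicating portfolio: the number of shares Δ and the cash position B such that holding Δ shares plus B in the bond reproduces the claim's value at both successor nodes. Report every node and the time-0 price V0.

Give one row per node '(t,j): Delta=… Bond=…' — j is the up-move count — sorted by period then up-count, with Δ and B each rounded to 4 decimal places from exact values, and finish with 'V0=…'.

(0,0): Delta=1.0051 Bond=-0.1867
(1,0): Delta=1.0875 Bond=-2.5138
(1,1): Delta=1.0000 Bond=0.0000
(2,0): Delta=2.4906 Bond=-33.8410
(2,1): Delta=1.0000 Bond=0.0000
(2,2): Delta=1.0000 Bond=0.0000
V0=34.9929

Risk-neutral probability p* = (R−d)/(u−d) = (1.27−0.79)/(1.32−0.79) = 0.9057.
Terminal values V(3,·): V(3,0)=0.0000, V(3,1)=28.8334, V(3,2)=48.1774, V(3,3)=80.4989
Node (2,0) S=21.8435: V=(p*·28.8334+(1−p*)·0.0000)/1.27=20.5616; Δ=(28.8334−0.0000)/(28.8334−17.2564)=2.4906; B=V−Δ·S=-33.8410
Node (2,1) S=36.4980: V=(p*·48.1774+(1−p*)·28.8334)/1.27=36.4980; Δ=(48.1774−28.8334)/(48.1774−28.8334)=1.0000; B=V−Δ·S=0.0000
Node (2,2) S=60.9840: V=(p*·80.4989+(1−p*)·48.1774)/1.27=60.9840; Δ=(80.4989−48.1774)/(80.4989−48.1774)=1.0000; B=V−Δ·S=0.0000
Node (1,0) S=27.6500: V=(p*·36.4980+(1−p*)·20.5616)/1.27=27.5548; Δ=(36.4980−20.5616)/(36.4980−21.8435)=1.0875; B=V−Δ·S=-2.5138
Node (1,1) S=46.2000: V=(p*·60.9840+(1−p*)·36.4980)/1.27=46.2000; Δ=(60.9840−36.4980)/(60.9840−36.4980)=1.0000; B=V−Δ·S=0.0000
Node (0,0) S=35.0000: V=(p*·46.2000+(1−p*)·27.5548)/1.27=34.9929; Δ=(46.2000−27.5548)/(46.2000−27.6500)=1.0051; B=V−Δ·S=-0.1867
Root portfolio cost Δ·35+B reproduces V0=34.9929.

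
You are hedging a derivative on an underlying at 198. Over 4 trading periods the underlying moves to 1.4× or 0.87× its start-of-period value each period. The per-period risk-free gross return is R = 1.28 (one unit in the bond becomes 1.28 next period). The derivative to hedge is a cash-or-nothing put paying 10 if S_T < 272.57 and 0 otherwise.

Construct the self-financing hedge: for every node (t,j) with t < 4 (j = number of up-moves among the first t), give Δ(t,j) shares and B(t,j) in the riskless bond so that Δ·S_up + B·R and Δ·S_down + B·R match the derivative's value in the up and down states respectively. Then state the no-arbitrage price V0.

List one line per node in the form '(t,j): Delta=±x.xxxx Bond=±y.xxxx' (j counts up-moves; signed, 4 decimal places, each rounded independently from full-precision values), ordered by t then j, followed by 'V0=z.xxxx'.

(0,0): Delta=-0.0054 Bond=1.2140
(1,0): Delta=-0.0234 Bond=4.6568
(1,1): Delta=-0.0021 Bond=0.6457
(2,0): Delta=-0.0761 Bond=13.8540
(2,1): Delta=-0.0138 Bond=3.6504
(2,2): Delta=0.0000 Bond=0.0000
(3,0): Delta=0.0000 Bond=7.8125
(3,1): Delta=-0.0899 Bond=20.6368
(3,2): Delta=0.0000 Bond=0.0000
(3,3): Delta=0.0000 Bond=0.0000
V0=0.1436

Since d<R<u, set p* = (R−d)/(u−d) = 0.7736; price each node as the discounted p*-expectation of its children.
Terminal payoffs: V(4,0)=10.0000, V(4,1)=10.0000, V(4,2)=0.0000, V(4,3)=0.0000, V(4,4)=0.0000
Node (3,0) S=130.3836: V=(p*·10.0000+(1−p*)·10.0000)/1.28=7.8125; Δ=(10.0000−10.0000)/(182.5370−113.4337)=0.0000; B=V−Δ·S=7.8125
Node (3,1) S=209.8127: V=(p*·0.0000+(1−p*)·10.0000)/1.28=1.7689; Δ=(0.0000−10.0000)/(293.7378−182.5370)=-0.0899; B=V−Δ·S=20.6368
Node (3,2) S=337.6296: V=(p*·0.0000+(1−p*)·0.0000)/1.28=0.0000; Δ=(0.0000−0.0000)/(472.6814−293.7378)=0.0000; B=V−Δ·S=0.0000
Node (3,3) S=543.3120: V=(p*·0.0000+(1−p*)·0.0000)/1.28=0.0000; Δ=(0.0000−0.0000)/(760.6368−472.6814)=0.0000; B=V−Δ·S=0.0000
Node (2,0) S=149.8662: V=(p*·1.7689+(1−p*)·7.8125)/1.28=2.4510; Δ=(1.7689−7.8125)/(209.8127−130.3836)=-0.0761; B=V−Δ·S=13.8540
Node (2,1) S=241.1640: V=(p*·0.0000+(1−p*)·1.7689)/1.28=0.3129; Δ=(0.0000−1.7689)/(337.6296−209.8127)=-0.0138; B=V−Δ·S=3.6504
Node (2,2) S=388.0800: V=(p*·0.0000+(1−p*)·0.0000)/1.28=0.0000; Δ=(0.0000−0.0000)/(543.3120−337.6296)=0.0000; B=V−Δ·S=0.0000
Node (1,0) S=172.2600: V=(p*·0.3129+(1−p*)·2.4510)/1.28=0.6226; Δ=(0.3129−2.4510)/(241.1640−149.8662)=-0.0234; B=V−Δ·S=4.6568
Node (1,1) S=277.2000: V=(p*·0.0000+(1−p*)·0.3129)/1.28=0.0553; Δ=(0.0000−0.3129)/(388.0800−241.1640)=-0.0021; B=V−Δ·S=0.6457
Node (0,0) S=198.0000: V=(p*·0.0553+(1−p*)·0.6226)/1.28=0.1436; Δ=(0.0553−0.6226)/(277.2000−172.2600)=-0.0054; B=V−Δ·S=1.2140
Self-financing check: at every node Δ·S+B equals the discounted successor values.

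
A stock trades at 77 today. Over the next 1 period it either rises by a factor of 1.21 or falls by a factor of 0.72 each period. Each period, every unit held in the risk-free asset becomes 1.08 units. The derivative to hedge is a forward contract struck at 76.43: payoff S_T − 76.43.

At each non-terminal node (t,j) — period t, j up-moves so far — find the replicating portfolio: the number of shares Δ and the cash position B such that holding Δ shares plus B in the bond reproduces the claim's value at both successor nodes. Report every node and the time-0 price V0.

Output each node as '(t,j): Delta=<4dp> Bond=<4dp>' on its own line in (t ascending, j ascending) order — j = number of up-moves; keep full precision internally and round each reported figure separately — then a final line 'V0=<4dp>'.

The replicating-portfolio and risk-neutral prices coincide; use p* = (1.08−0.72)/(1.21−0.72) = 0.7347 for the latter.
Terminal payoffs: V(1,0)=-20.9900, V(1,1)=16.7400
(0,0): S=77.0000. Δ = (V_up−V_dn)/(S_up−S_dn) = (16.7400−-20.9900)/(93.1700−55.4400) = 1.0000. V = [p*·16.7400 + (1−p*)·-20.9900]/1.08 = 6.2315. B = V − Δ·S = -70.7685.
The time-0 hedge costs 6.2315, which is the no-arbitrage price.

(0,0): Delta=1.0000 Bond=-70.7685
V0=6.2315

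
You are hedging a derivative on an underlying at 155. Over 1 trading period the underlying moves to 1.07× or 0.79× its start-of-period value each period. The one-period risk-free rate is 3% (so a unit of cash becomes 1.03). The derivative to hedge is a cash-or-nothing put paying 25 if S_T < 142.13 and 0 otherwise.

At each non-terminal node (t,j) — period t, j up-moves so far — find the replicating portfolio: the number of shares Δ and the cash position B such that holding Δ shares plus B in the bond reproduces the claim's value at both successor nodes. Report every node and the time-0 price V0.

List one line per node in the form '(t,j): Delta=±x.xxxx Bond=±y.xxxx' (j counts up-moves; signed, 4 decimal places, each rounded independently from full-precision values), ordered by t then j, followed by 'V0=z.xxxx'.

The replicating-portfolio and risk-neutral prices coincide; use p* = (1.03−0.79)/(1.07−0.79) = 0.8571 for the latter.
Terminal payoffs: V(1,0)=25.0000, V(1,1)=0.0000
Node (0,0) S=155.0000: V=(p*·0.0000+(1−p*)·25.0000)/1.03=3.4674; Δ=(0.0000−25.0000)/(165.8500−122.4500)=-0.5760; B=V−Δ·S=92.7531
Check: Δ(0,0)·S0 + B(0,0) = 3.4674 = V0.

(0,0): Delta=-0.5760 Bond=92.7531
V0=3.4674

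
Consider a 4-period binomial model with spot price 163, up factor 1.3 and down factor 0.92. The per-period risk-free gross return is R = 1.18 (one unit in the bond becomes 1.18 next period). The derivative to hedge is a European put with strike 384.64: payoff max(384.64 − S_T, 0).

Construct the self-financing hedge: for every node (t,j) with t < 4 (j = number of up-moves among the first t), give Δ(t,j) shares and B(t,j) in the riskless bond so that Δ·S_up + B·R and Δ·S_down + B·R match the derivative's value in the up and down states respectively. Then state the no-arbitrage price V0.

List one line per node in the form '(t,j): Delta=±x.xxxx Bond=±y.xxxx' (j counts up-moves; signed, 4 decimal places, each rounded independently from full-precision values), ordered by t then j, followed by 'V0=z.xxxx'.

The replicating-portfolio and risk-neutral prices coincide; use p* = (1.18−0.92)/(1.3−0.92) = 0.6842 for the latter.
Payoff layer (t=4): V(4,0)=267.8679, V(4,1)=219.6360, V(4,2)=151.4822, V(4,3)=55.1779, V(4,4)=0.0000
(3,0): S=126.9261. Δ = (V_up−V_dn)/(S_up−S_dn) = (219.6360−267.8679)/(165.0040−116.7721) = -1.0000. V = [p*·219.6360 + (1−p*)·267.8679]/1.18 = 199.0400. B = V − Δ·S = 325.9661.
(3,1): S=179.3522. Δ = (V_up−V_dn)/(S_up−S_dn) = (151.4822−219.6360)/(233.1578−165.0040) = -1.0000. V = [p*·151.4822 + (1−p*)·219.6360]/1.18 = 146.6139. B = V − Δ·S = 325.9661.
(3,2): S=253.4324. Δ = (V_up−V_dn)/(S_up−S_dn) = (55.1779−151.4822)/(329.4621−233.1578) = -1.0000. V = [p*·55.1779 + (1−p*)·151.4822]/1.18 = 72.5337. B = V − Δ·S = 325.9661.
(3,3): S=358.1110. Δ = (V_up−V_dn)/(S_up−S_dn) = (0.0000−55.1779)/(465.5443−329.4621) = -0.4055. V = [p*·0.0000 + (1−p*)·55.1779]/1.18 = 14.7666. B = V − Δ·S = 159.9716.
(2,0): S=137.9632. Δ = (V_up−V_dn)/(S_up−S_dn) = (146.6139−199.0400)/(179.3522−126.9261) = -1.0000. V = [p*·146.6139 + (1−p*)·199.0400]/1.18 = 138.2793. B = V − Δ·S = 276.2425.
(2,1): S=194.9480. Δ = (V_up−V_dn)/(S_up−S_dn) = (72.5337−146.6139)/(253.4324−179.3522) = -1.0000. V = [p*·72.5337 + (1−p*)·146.6139]/1.18 = 81.2945. B = V − Δ·S = 276.2425.
(2,2): S=275.4700. Δ = (V_up−V_dn)/(S_up−S_dn) = (14.7666−72.5337)/(358.1110−253.4324) = -0.5519. V = [p*·14.7666 + (1−p*)·72.5337]/1.18 = 27.9736. B = V − Δ·S = 179.9923.
(1,0): S=149.9600. Δ = (V_up−V_dn)/(S_up−S_dn) = (81.2945−138.2793)/(194.9480−137.9632) = -1.0000. V = [p*·81.2945 + (1−p*)·138.2793]/1.18 = 84.1438. B = V − Δ·S = 234.1038.
(1,1): S=211.9000. Δ = (V_up−V_dn)/(S_up−S_dn) = (27.9736−81.2945)/(275.4700−194.9480) = -0.6622. V = [p*·27.9736 + (1−p*)·81.2945]/1.18 = 37.9761. B = V − Δ·S = 178.2941.
(0,0): S=163.0000. Δ = (V_up−V_dn)/(S_up−S_dn) = (37.9761−84.1438)/(211.9000−149.9600) = -0.7454. V = [p*·37.9761 + (1−p*)·84.1438]/1.18 = 44.5384. B = V − Δ·S = 166.0324.
Check: Δ(0,0)·S0 + B(0,0) = 44.5384 = V0.

(0,0): Delta=-0.7454 Bond=166.0324
(1,0): Delta=-1.0000 Bond=234.1038
(1,1): Delta=-0.6622 Bond=178.2941
(2,0): Delta=-1.0000 Bond=276.2425
(2,1): Delta=-1.0000 Bond=276.2425
(2,2): Delta=-0.5519 Bond=179.9923
(3,0): Delta=-1.0000 Bond=325.9661
(3,1): Delta=-1.0000 Bond=325.9661
(3,2): Delta=-1.0000 Bond=325.9661
(3,3): Delta=-0.4055 Bond=159.9716
V0=44.5384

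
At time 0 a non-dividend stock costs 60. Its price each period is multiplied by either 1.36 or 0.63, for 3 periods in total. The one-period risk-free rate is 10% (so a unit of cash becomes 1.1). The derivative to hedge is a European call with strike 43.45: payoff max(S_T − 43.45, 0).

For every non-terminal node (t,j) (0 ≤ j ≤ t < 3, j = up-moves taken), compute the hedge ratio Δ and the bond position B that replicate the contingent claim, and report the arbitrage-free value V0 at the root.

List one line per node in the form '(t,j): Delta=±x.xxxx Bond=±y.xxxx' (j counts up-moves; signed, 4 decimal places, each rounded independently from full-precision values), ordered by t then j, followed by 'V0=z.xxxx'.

(0,0): Delta=0.8627 Bond=-21.4018
(1,0): Delta=0.5614 Bond=-12.1528
(1,1): Delta=0.9399 Bond=-29.8424
(2,0): Delta=0.0000 Bond=0.0000
(2,1): Delta=0.7052 Bond=-20.7632
(2,2): Delta=1.0000 Bond=-39.5000
V0=30.3575

Risk-neutral probability p* = (R−d)/(u−d) = (1.1−0.63)/(1.36−0.63) = 0.6438.
Payoff layer (t=3): V(3,0)=0.0000, V(3,1)=0.0000, V(3,2)=26.4649, V(3,3)=107.4774
Node (2,0) S=23.8140: V=(p*·0.0000+(1−p*)·0.0000)/1.1=0.0000; Δ=(0.0000−0.0000)/(32.3870−15.0028)=0.0000; B=V−Δ·S=0.0000
Node (2,1) S=51.4080: V=(p*·26.4649+(1−p*)·0.0000)/1.1=15.4900; Δ=(26.4649−0.0000)/(69.9149−32.3870)=0.7052; B=V−Δ·S=-20.7632
Node (2,2) S=110.9760: V=(p*·107.4774+(1−p*)·26.4649)/1.1=71.4760; Δ=(107.4774−26.4649)/(150.9274−69.9149)=1.0000; B=V−Δ·S=-39.5000
Node (1,0) S=37.8000: V=(p*·15.4900+(1−p*)·0.0000)/1.1=9.0664; Δ=(15.4900−0.0000)/(51.4080−23.8140)=0.5614; B=V−Δ·S=-12.1528
Node (1,1) S=81.6000: V=(p*·71.4760+(1−p*)·15.4900)/1.1=46.8507; Δ=(71.4760−15.4900)/(110.9760−51.4080)=0.9399; B=V−Δ·S=-29.8424
Node (0,0) S=60.0000: V=(p*·46.8507+(1−p*)·9.0664)/1.1=30.3575; Δ=(46.8507−9.0664)/(81.6000−37.8000)=0.8627; B=V−Δ·S=-21.4018
The time-0 hedge costs 30.3575, which is the no-arbitrage price.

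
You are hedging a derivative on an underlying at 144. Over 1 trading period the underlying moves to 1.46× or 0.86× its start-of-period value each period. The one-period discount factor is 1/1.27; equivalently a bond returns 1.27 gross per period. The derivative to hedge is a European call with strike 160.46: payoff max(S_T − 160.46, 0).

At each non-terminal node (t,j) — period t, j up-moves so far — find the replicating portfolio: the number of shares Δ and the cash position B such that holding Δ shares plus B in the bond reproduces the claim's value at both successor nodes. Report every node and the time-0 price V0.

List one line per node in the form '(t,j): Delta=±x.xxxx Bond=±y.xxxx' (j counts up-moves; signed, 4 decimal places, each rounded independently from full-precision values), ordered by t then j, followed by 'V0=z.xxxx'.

Under the risk-neutral measure, an up-move has probability p* = (R−d)/(u−d) = 0.6833 and values discount at R = 1.27.
At expiry t=1: V(1,0)=0.0000, V(1,1)=49.7800
Node (0,0) S=144.0000: V=(p*·49.7800+(1−p*)·0.0000)/1.27=26.7845; Δ=(49.7800−0.0000)/(210.2400−123.8400)=0.5762; B=V−Δ·S=-56.1822
Each (Δ,B) replicates both successor values, so the strategy is self-financing and V0 is arbitrage-free.

(0,0): Delta=0.5762 Bond=-56.1822
V0=26.7845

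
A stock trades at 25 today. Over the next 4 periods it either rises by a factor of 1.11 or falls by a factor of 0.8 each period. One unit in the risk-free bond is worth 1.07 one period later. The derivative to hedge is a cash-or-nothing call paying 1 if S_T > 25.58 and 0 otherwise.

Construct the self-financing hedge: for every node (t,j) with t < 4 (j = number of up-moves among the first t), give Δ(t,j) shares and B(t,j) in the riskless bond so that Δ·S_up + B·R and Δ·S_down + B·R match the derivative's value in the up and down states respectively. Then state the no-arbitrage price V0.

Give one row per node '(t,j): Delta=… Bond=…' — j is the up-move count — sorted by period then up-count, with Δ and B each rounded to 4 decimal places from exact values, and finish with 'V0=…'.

Since d<R<u, set p* = (R−d)/(u−d) = 0.8710; price each node as the discounted p*-expectation of its children.
Terminal values V(4,·): V(4,0)=0.0000, V(4,1)=0.0000, V(4,2)=0.0000, V(4,3)=1.0000, V(4,4)=1.0000
(3,0): S=12.8000. Δ = (V_up−V_dn)/(S_up−S_dn) = (0.0000−0.0000)/(14.2080−10.2400) = 0.0000. V = [p*·0.0000 + (1−p*)·0.0000]/1.07 = 0.0000. B = V − Δ·S = 0.0000.
(3,1): S=17.7600. Δ = (V_up−V_dn)/(S_up−S_dn) = (0.0000−0.0000)/(19.7136−14.2080) = 0.0000. V = [p*·0.0000 + (1−p*)·0.0000]/1.07 = 0.0000. B = V − Δ·S = 0.0000.
(3,2): S=24.6420. Δ = (V_up−V_dn)/(S_up−S_dn) = (1.0000−0.0000)/(27.3526−19.7136) = 0.1309. V = [p*·1.0000 + (1−p*)·0.0000]/1.07 = 0.8140. B = V − Δ·S = -2.4118.
(3,3): S=34.1908. Δ = (V_up−V_dn)/(S_up−S_dn) = (1.0000−1.0000)/(37.9518−27.3526) = 0.0000. V = [p*·1.0000 + (1−p*)·1.0000]/1.07 = 0.9346. B = V − Δ·S = 0.9346.
(2,0): S=16.0000. Δ = (V_up−V_dn)/(S_up−S_dn) = (0.0000−0.0000)/(17.7600−12.8000) = 0.0000. V = [p*·0.0000 + (1−p*)·0.0000]/1.07 = 0.0000. B = V − Δ·S = 0.0000.
(2,1): S=22.2000. Δ = (V_up−V_dn)/(S_up−S_dn) = (0.8140−0.0000)/(24.6420−17.7600) = 0.1183. V = [p*·0.8140 + (1−p*)·0.0000]/1.07 = 0.6626. B = V − Δ·S = -1.9632.
(2,2): S=30.8025. Δ = (V_up−V_dn)/(S_up−S_dn) = (0.9346−0.8140)/(34.1908−24.6420) = 0.0126. V = [p*·0.9346 + (1−p*)·0.8140]/1.07 = 0.8589. B = V − Δ·S = 0.4699.
(1,0): S=20.0000. Δ = (V_up−V_dn)/(S_up−S_dn) = (0.6626−0.0000)/(22.2000−16.0000) = 0.1069. V = [p*·0.6626 + (1−p*)·0.0000]/1.07 = 0.5393. B = V − Δ·S = -1.5980.
(1,1): S=27.7500. Δ = (V_up−V_dn)/(S_up−S_dn) = (0.8589−0.6626)/(30.8025−22.2000) = 0.0228. V = [p*·0.8589 + (1−p*)·0.6626]/1.07 = 0.7790. B = V − Δ·S = 0.1457.
(0,0): S=25.0000. Δ = (V_up−V_dn)/(S_up−S_dn) = (0.7790−0.5393)/(27.7500−20.0000) = 0.0309. V = [p*·0.7790 + (1−p*)·0.5393]/1.07 = 0.6992. B = V − Δ·S = -0.0741.
Root portfolio cost Δ·25+B reproduces V0=0.6992.

(0,0): Delta=0.0309 Bond=-0.0741
(1,0): Delta=0.1069 Bond=-1.5980
(1,1): Delta=0.0228 Bond=0.1457
(2,0): Delta=0.0000 Bond=0.0000
(2,1): Delta=0.1183 Bond=-1.9632
(2,2): Delta=0.0126 Bond=0.4699
(3,0): Delta=0.0000 Bond=0.0000
(3,1): Delta=0.0000 Bond=0.0000
(3,2): Delta=0.1309 Bond=-2.4118
(3,3): Delta=0.0000 Bond=0.9346
V0=0.6992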